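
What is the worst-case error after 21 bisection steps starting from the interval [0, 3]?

Bisection error bound: |error| ≤ (b-a)/2^n
|error| ≤ (3 - 0)/2^21 = 3/2^21
|error| ≤ 0.0000014305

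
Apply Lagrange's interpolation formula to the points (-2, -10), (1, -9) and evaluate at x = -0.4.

Lagrange interpolation formula:
P(x) = Σ yᵢ × Lᵢ(x)
where Lᵢ(x) = Π_{j≠i} (x - xⱼ)/(xᵢ - xⱼ)

L_0(-0.4) = (-0.4 - 1)/(-2 - 1) = 0.466667
L_1(-0.4) = (-0.4 - (-2))/(1 - (-2)) = 0.533333

P(-0.4) = (-10)×L_0(-0.4) + (-9)×L_1(-0.4)
P(-0.4) = -9.466667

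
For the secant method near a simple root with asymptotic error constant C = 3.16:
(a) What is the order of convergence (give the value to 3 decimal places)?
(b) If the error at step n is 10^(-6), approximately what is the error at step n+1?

(a) Secant method has superlinear convergence with order φ = (1+√5)/2 ≈ 1.618.
    This means |e_{n+1}| ≈ C|e_n|^1.618.

(b) With |e_n| = 10^(-6) and C = 3.16:
    |e_{n+1}| ≈ 3.16 × (10^(-6))^1.618 = 3.16 × 10^(-9.71)

(a) ≈ 1.618 (golden ratio); (b) |e_{n+1}| ≈ 6.187e-10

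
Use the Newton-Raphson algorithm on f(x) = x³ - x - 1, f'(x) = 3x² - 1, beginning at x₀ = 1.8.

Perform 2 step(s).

f(x) = x³ - x - 1
f'(x) = 3x² - 1
x₀ = 1.8

Newton-Raphson formula: x_{n+1} = x_n - f(x_n)/f'(x_n)

Iteration 1:
  f(1.800000) = 3.032000
  f'(1.800000) = 8.720000
  x_1 = 1.800000 - 3.032000/8.720000 = 1.452294
Iteration 2:
  f(1.452294) = 0.610821
  f'(1.452294) = 5.327470
  x_2 = 1.452294 - 0.610821/5.327470 = 1.337639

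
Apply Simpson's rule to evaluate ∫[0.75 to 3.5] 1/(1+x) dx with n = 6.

f(x) = 1/(1+x)
a = 0.75, b = 3.5, n = 6
h = (b - a)/n = 0.458333

Simpson's rule: (h/3)[f(x₀) + 4f(x₁) + 2f(x₂) + ... + f(xₙ)]

x_0 = 0.7500, f(x_0) = 0.571429, coefficient = 1
x_1 = 1.2083, f(x_1) = 0.452830, coefficient = 4
x_2 = 1.6667, f(x_2) = 0.375000, coefficient = 2
x_3 = 2.1250, f(x_3) = 0.320000, coefficient = 4
x_4 = 2.5833, f(x_4) = 0.279070, coefficient = 2
x_5 = 3.0417, f(x_5) = 0.247423, coefficient = 4
x_6 = 3.5000, f(x_6) = 0.222222, coefficient = 1

I ≈ (0.458333/3) × 6.182802 = 0.944595
Exact value: 0.944462
Error: 0.000133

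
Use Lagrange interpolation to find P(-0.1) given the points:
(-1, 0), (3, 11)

Lagrange interpolation formula:
P(x) = Σ yᵢ × Lᵢ(x)
where Lᵢ(x) = Π_{j≠i} (x - xⱼ)/(xᵢ - xⱼ)

L_0(-0.1) = (-0.1 - 3)/(-1 - 3) = 0.775000
L_1(-0.1) = (-0.1 - (-1))/(3 - (-1)) = 0.225000

P(-0.1) = 0×L_0(-0.1) + 11×L_1(-0.1)
P(-0.1) = 2.475000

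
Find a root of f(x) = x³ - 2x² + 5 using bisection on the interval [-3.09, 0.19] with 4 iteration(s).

f(x) = x³ - 2x² + 5
Initial interval: [-3.09, 0.19]

Iteration 1:
  c_1 = (-3.090000 + 0.190000)/2 = -1.450000
  f(c_1) = f(-1.450000) = -2.253625
  f(a) × f(c) ≥ 0, new interval: [-1.450000, 0.190000]
Iteration 2:
  c_2 = (-1.450000 + 0.190000)/2 = -0.630000
  f(c_2) = f(-0.630000) = 3.956153
  f(a) × f(c) < 0, new interval: [-1.450000, -0.630000]
Iteration 3:
  c_3 = (-1.450000 + (-0.630000))/2 = -1.040000
  f(c_3) = f(-1.040000) = 1.711936
  f(a) × f(c) < 0, new interval: [-1.450000, -1.040000]
Iteration 4:
  c_4 = (-1.450000 + (-1.040000))/2 = -1.245000
  f(c_4) = f(-1.245000) = -0.029831
  f(a) × f(c) ≥ 0, new interval: [-1.245000, -1.040000]

After 4 iteration(s), the approximation is c_4 = -1.245000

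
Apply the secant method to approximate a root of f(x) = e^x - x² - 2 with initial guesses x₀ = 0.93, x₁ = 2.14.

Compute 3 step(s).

f(x) = e^x - x² - 2
x₀ = 0.93, x₁ = 2.14

Secant formula: x_{n+1} = x_n - f(x_n)(x_n - x_{n-1})/(f(x_n) - f(x_{n-1}))

Iteration 1:
  f(0.930000) = -0.330391
  f(2.140000) = 1.919838
  x_2 = 2.140000 - 1.919838×(2.140000 - 0.930000)/(1.919838 - (-0.330391))
       = 1.107659
Iteration 2:
  f(2.140000) = 1.919838
  f(1.107659) = -0.199645
  x_3 = 1.107659 - (-0.199645)×(1.107659 - 2.140000)/(-0.199645 - 1.919838)
       = 1.204900
Iteration 3:
  f(1.107659) = -0.199645
  f(1.204900) = -0.115358
  x_4 = 1.204900 - (-0.115358)×(1.204900 - 1.107659)/(-0.115358 - (-0.199645))
       = 1.337989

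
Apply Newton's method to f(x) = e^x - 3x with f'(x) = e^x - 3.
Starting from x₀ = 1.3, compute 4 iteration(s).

f(x) = e^x - 3x
f'(x) = e^x - 3
x₀ = 1.3

Newton-Raphson formula: x_{n+1} = x_n - f(x_n)/f'(x_n)

Iteration 1:
  f(1.300000) = -0.230703
  f'(1.300000) = 0.669297
  x_1 = 1.300000 - (-0.230703)/0.669297 = 1.644695
Iteration 2:
  f(1.644695) = 0.245345
  f'(1.644695) = 2.179431
  x_2 = 1.644695 - 0.245345/2.179431 = 1.532122
Iteration 3:
  f(1.532122) = 0.031621
  f'(1.532122) = 1.627987
  x_3 = 1.532122 - 0.031621/1.627987 = 1.512699
Iteration 4:
  f(1.512699) = 0.000867
  f'(1.512699) = 1.538963
  x_4 = 1.512699 - 0.000867/1.538963 = 1.512135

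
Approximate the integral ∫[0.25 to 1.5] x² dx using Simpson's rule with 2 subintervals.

f(x) = x²
a = 0.25, b = 1.5, n = 2
h = (b - a)/n = 0.625000

Simpson's rule: (h/3)[f(x₀) + 4f(x₁) + 2f(x₂) + ... + f(xₙ)]

x_0 = 0.2500, f(x_0) = 0.062500, coefficient = 1
x_1 = 0.8750, f(x_1) = 0.765625, coefficient = 4
x_2 = 1.5000, f(x_2) = 2.250000, coefficient = 1

I ≈ (0.625000/3) × 5.375000 = 1.119792
Exact value: 1.119792
Error: 0.000000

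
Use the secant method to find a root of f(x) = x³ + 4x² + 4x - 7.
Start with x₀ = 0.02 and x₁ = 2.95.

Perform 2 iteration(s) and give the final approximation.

f(x) = x³ + 4x² + 4x - 7
x₀ = 0.02, x₁ = 2.95

Secant formula: x_{n+1} = x_n - f(x_n)(x_n - x_{n-1})/(f(x_n) - f(x_{n-1}))

Iteration 1:
  f(0.020000) = -6.918392
  f(2.950000) = 65.282375
  x_2 = 2.950000 - 65.282375×(2.950000 - 0.020000)/(65.282375 - (-6.918392))
       = 0.300757
Iteration 2:
  f(2.950000) = 65.282375
  f(0.300757) = -5.407946
  x_3 = 0.300757 - (-5.407946)×(0.300757 - 2.950000)/(-5.407946 - 65.282375)
       = 0.503429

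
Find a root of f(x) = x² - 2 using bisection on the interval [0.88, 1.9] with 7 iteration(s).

f(x) = x² - 2
Initial interval: [0.88, 1.9]

Iteration 1:
  c_1 = (0.880000 + 1.900000)/2 = 1.390000
  f(c_1) = f(1.390000) = -0.067900
  f(a) × f(c) ≥ 0, new interval: [1.390000, 1.900000]
Iteration 2:
  c_2 = (1.390000 + 1.900000)/2 = 1.645000
  f(c_2) = f(1.645000) = 0.706025
  f(a) × f(c) < 0, new interval: [1.390000, 1.645000]
Iteration 3:
  c_3 = (1.390000 + 1.645000)/2 = 1.517500
  f(c_3) = f(1.517500) = 0.302806
  f(a) × f(c) < 0, new interval: [1.390000, 1.517500]
Iteration 4:
  c_4 = (1.390000 + 1.517500)/2 = 1.453750
  f(c_4) = f(1.453750) = 0.113389
  f(a) × f(c) < 0, new interval: [1.390000, 1.453750]
Iteration 5:
  c_5 = (1.390000 + 1.453750)/2 = 1.421875
  f(c_5) = f(1.421875) = 0.021729
  f(a) × f(c) < 0, new interval: [1.390000, 1.421875]
Iteration 6:
  c_6 = (1.390000 + 1.421875)/2 = 1.405937
  f(c_6) = f(1.405937) = -0.023340
  f(a) × f(c) ≥ 0, new interval: [1.405937, 1.421875]
Iteration 7:
  c_7 = (1.405937 + 1.421875)/2 = 1.413906
  f(c_7) = f(1.413906) = -0.000869
  f(a) × f(c) ≥ 0, new interval: [1.413906, 1.421875]

After 7 iteration(s), the approximation is c_7 = 1.413906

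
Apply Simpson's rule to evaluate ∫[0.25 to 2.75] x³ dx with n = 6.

f(x) = x³
a = 0.25, b = 2.75, n = 6
h = (b - a)/n = 0.416667

Simpson's rule: (h/3)[f(x₀) + 4f(x₁) + 2f(x₂) + ... + f(xₙ)]

x_0 = 0.2500, f(x_0) = 0.015625, coefficient = 1
x_1 = 0.6667, f(x_1) = 0.296296, coefficient = 4
x_2 = 1.0833, f(x_2) = 1.271412, coefficient = 2
x_3 = 1.5000, f(x_3) = 3.375000, coefficient = 4
x_4 = 1.9167, f(x_4) = 7.041088, coefficient = 2
x_5 = 2.3333, f(x_5) = 12.703704, coefficient = 4
x_6 = 2.7500, f(x_6) = 20.796875, coefficient = 1

I ≈ (0.416667/3) × 102.937500 = 14.296875
Exact value: 14.296875
Error: 0.000000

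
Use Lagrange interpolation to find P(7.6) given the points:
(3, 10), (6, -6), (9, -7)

Lagrange interpolation formula:
P(x) = Σ yᵢ × Lᵢ(x)
where Lᵢ(x) = Π_{j≠i} (x - xⱼ)/(xᵢ - xⱼ)

L_0(7.6) = (7.6 - 6)/(3 - 6) × (7.6 - 9)/(3 - 9) = -0.124444
L_1(7.6) = (7.6 - 3)/(6 - 3) × (7.6 - 9)/(6 - 9) = 0.715556
L_2(7.6) = (7.6 - 3)/(9 - 3) × (7.6 - 6)/(9 - 6) = 0.408889

P(7.6) = 10×L_0(7.6) + (-6)×L_1(7.6) + (-7)×L_2(7.6)
P(7.6) = -8.400000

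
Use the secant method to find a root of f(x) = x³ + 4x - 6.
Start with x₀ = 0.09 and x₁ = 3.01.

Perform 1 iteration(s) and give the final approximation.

f(x) = x³ + 4x - 6
x₀ = 0.09, x₁ = 3.01

Secant formula: x_{n+1} = x_n - f(x_n)(x_n - x_{n-1})/(f(x_n) - f(x_{n-1}))

Iteration 1:
  f(0.090000) = -5.639271
  f(3.010000) = 33.310901
  x_2 = 3.010000 - 33.310901×(3.010000 - 0.090000)/(33.310901 - (-5.639271))
       = 0.512762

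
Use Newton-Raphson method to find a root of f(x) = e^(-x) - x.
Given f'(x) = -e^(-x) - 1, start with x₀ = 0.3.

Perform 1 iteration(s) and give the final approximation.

f(x) = e^(-x) - x
f'(x) = -e^(-x) - 1
x₀ = 0.3

Newton-Raphson formula: x_{n+1} = x_n - f(x_n)/f'(x_n)

Iteration 1:
  f(0.300000) = 0.440818
  f'(0.300000) = -1.740818
  x_1 = 0.300000 - 0.440818/(-1.740818) = 0.553225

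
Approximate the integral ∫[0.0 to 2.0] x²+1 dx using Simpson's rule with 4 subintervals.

f(x) = x²+1
a = 0.0, b = 2.0, n = 4
h = (b - a)/n = 0.500000

Simpson's rule: (h/3)[f(x₀) + 4f(x₁) + 2f(x₂) + ... + f(xₙ)]

x_0 = 0.0000, f(x_0) = 1.000000, coefficient = 1
x_1 = 0.5000, f(x_1) = 1.250000, coefficient = 4
x_2 = 1.0000, f(x_2) = 2.000000, coefficient = 2
x_3 = 1.5000, f(x_3) = 3.250000, coefficient = 4
x_4 = 2.0000, f(x_4) = 5.000000, coefficient = 1

I ≈ (0.500000/3) × 28.000000 = 4.666667
Exact value: 4.666667
Error: 0.000000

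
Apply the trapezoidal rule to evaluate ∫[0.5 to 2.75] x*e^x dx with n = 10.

f(x) = x*e^x
a = 0.5, b = 2.75, n = 10
h = (b - a)/n = 0.225000

Trapezoidal rule: (h/2)[f(x₀) + 2f(x₁) + 2f(x₂) + ... + f(xₙ)]

x_0 = 0.5000, f(x_0) = 0.824361, coefficient = 1
x_1 = 0.7250, f(x_1) = 1.496930, coefficient = 2
x_2 = 0.9500, f(x_2) = 2.456424, coefficient = 2
x_3 = 1.1750, f(x_3) = 3.804818, coefficient = 2
x_4 = 1.4000, f(x_4) = 5.677280, coefficient = 2
x_5 = 1.6250, f(x_5) = 8.252431, coefficient = 2
x_6 = 1.8500, f(x_6) = 11.765666, coefficient = 2
x_7 = 2.0750, f(x_7) = 16.526434, coefficient = 2
x_8 = 2.3000, f(x_8) = 22.940620, coefficient = 2
x_9 = 2.5250, f(x_9) = 31.539511, coefficient = 2
x_10 = 2.7500, f(x_10) = 43.017238, coefficient = 1

I ≈ (0.225000/2) × 252.761825 = 28.435705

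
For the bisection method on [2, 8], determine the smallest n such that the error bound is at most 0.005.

We need (b-a)/2^n ≤ 0.005
(8 - 2)/2^n ≤ 0.005
6/2^n ≤ 0.005
2^n ≥ 1200
n ≥ log₂(1200) = 10.23
n ≥ 11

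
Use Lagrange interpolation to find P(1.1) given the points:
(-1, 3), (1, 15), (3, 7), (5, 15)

Lagrange interpolation formula:
P(x) = Σ yᵢ × Lᵢ(x)
where Lᵢ(x) = Π_{j≠i} (x - xⱼ)/(xᵢ - xⱼ)

L_0(1.1) = (1.1 - 1)/(-1 - 1) × (1.1 - 3)/(-1 - 3) × (1.1 - 5)/(-1 - 5) = -0.015438
L_1(1.1) = (1.1 - (-1))/(1 - (-1)) × (1.1 - 3)/(1 - 3) × (1.1 - 5)/(1 - 5) = 0.972562
L_2(1.1) = (1.1 - (-1))/(3 - (-1)) × (1.1 - 1)/(3 - 1) × (1.1 - 5)/(3 - 5) = 0.051188
L_3(1.1) = (1.1 - (-1))/(5 - (-1)) × (1.1 - 1)/(5 - 1) × (1.1 - 3)/(5 - 3) = -0.008313

P(1.1) = 3×L_0(1.1) + 15×L_1(1.1) + 7×L_2(1.1) + 15×L_3(1.1)
P(1.1) = 14.775750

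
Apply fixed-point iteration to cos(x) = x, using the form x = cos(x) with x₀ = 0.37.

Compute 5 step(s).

Equation: cos(x) = x
Fixed-point form: x = cos(x)
x₀ = 0.37

x_1 = g(0.370000) = 0.932327
x_2 = g(0.932327) = 0.595967
x_3 = g(0.595967) = 0.827606
x_4 = g(0.827606) = 0.676640
x_5 = g(0.676640) = 0.779681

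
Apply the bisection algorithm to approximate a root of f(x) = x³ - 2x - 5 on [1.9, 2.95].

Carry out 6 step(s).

f(x) = x³ - 2x - 5
Initial interval: [1.9, 2.95]

Iteration 1:
  c_1 = (1.900000 + 2.950000)/2 = 2.425000
  f(c_1) = f(2.425000) = 4.410516
  f(a) × f(c) < 0, new interval: [1.900000, 2.425000]
Iteration 2:
  c_2 = (1.900000 + 2.425000)/2 = 2.162500
  f(c_2) = f(2.162500) = 0.787729
  f(a) × f(c) < 0, new interval: [1.900000, 2.162500]
Iteration 3:
  c_3 = (1.900000 + 2.162500)/2 = 2.031250
  f(c_3) = f(2.031250) = -0.681610
  f(a) × f(c) ≥ 0, new interval: [2.031250, 2.162500]
Iteration 4:
  c_4 = (2.031250 + 2.162500)/2 = 2.096875
  f(c_4) = f(2.096875) = 0.025968
  f(a) × f(c) < 0, new interval: [2.031250, 2.096875]
Iteration 5:
  c_5 = (2.031250 + 2.096875)/2 = 2.064062
  f(c_5) = f(2.064062) = -0.334488
  f(a) × f(c) ≥ 0, new interval: [2.064062, 2.096875]
Iteration 6:
  c_6 = (2.064062 + 2.096875)/2 = 2.080469
  f(c_6) = f(2.080469) = -0.155940
  f(a) × f(c) ≥ 0, new interval: [2.080469, 2.096875]

After 6 iteration(s), the approximation is c_6 = 2.080469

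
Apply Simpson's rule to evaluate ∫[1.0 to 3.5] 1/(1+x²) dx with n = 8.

f(x) = 1/(1+x²)
a = 1.0, b = 3.5, n = 8
h = (b - a)/n = 0.312500

Simpson's rule: (h/3)[f(x₀) + 4f(x₁) + 2f(x₂) + ... + f(xₙ)]

x_0 = 1.0000, f(x_0) = 0.500000, coefficient = 1
x_1 = 1.3125, f(x_1) = 0.367288, coefficient = 4
x_2 = 1.6250, f(x_2) = 0.274678, coefficient = 2
x_3 = 1.9375, f(x_3) = 0.210353, coefficient = 4
x_4 = 2.2500, f(x_4) = 0.164948, coefficient = 2
x_5 = 2.5625, f(x_5) = 0.132163, coefficient = 4
x_6 = 2.8750, f(x_6) = 0.107926, coefficient = 2
x_7 = 3.1875, f(x_7) = 0.089604, coefficient = 4
x_8 = 3.5000, f(x_8) = 0.075472, coefficient = 1

I ≈ (0.312500/3) × 4.868214 = 0.507106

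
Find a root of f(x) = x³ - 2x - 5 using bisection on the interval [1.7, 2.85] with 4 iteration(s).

f(x) = x³ - 2x - 5
Initial interval: [1.7, 2.85]

Iteration 1:
  c_1 = (1.700000 + 2.850000)/2 = 2.275000
  f(c_1) = f(2.275000) = 2.224547
  f(a) × f(c) < 0, new interval: [1.700000, 2.275000]
Iteration 2:
  c_2 = (1.700000 + 2.275000)/2 = 1.987500
  f(c_2) = f(1.987500) = -1.124064
  f(a) × f(c) ≥ 0, new interval: [1.987500, 2.275000]
Iteration 3:
  c_3 = (1.987500 + 2.275000)/2 = 2.131250
  f(c_3) = f(2.131250) = 0.418120
  f(a) × f(c) < 0, new interval: [1.987500, 2.131250]
Iteration 4:
  c_4 = (1.987500 + 2.131250)/2 = 2.059375
  f(c_4) = f(2.059375) = -0.384888
  f(a) × f(c) ≥ 0, new interval: [2.059375, 2.131250]

After 4 iteration(s), the approximation is c_4 = 2.059375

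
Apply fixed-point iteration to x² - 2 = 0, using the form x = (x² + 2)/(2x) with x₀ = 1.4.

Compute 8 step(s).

Equation: x² - 2 = 0
Fixed-point form: x = (x² + 2)/(2x)
x₀ = 1.4

x_1 = g(1.400000) = 1.414286
x_2 = g(1.414286) = 1.414214
x_3 = g(1.414214) = 1.414214
x_4 = g(1.414214) = 1.414214
x_5 = g(1.414214) = 1.414214
x_6 = g(1.414214) = 1.414214
x_7 = g(1.414214) = 1.414214
x_8 = g(1.414214) = 1.414214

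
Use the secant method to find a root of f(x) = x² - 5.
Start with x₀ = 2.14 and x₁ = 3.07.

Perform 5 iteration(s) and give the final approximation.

f(x) = x² - 5
x₀ = 2.14, x₁ = 3.07

Secant formula: x_{n+1} = x_n - f(x_n)(x_n - x_{n-1})/(f(x_n) - f(x_{n-1}))

Iteration 1:
  f(2.140000) = -0.420400
  f(3.070000) = 4.424900
  x_2 = 3.070000 - 4.424900×(3.070000 - 2.140000)/(4.424900 - (-0.420400))
       = 2.220691
Iteration 2:
  f(3.070000) = 4.424900
  f(2.220691) = -0.068532
  x_3 = 2.220691 - (-0.068532)×(2.220691 - 3.070000)/(-0.068532 - 4.424900)
       = 2.233644
Iteration 3:
  f(2.220691) = -0.068532
  f(2.233644) = -0.010834
  x_4 = 2.233644 - (-0.010834)×(2.233644 - 2.220691)/(-0.010834 - (-0.068532))
       = 2.236076
Iteration 4:
  f(2.233644) = -0.010834
  f(2.236076) = 0.000037
  x_5 = 2.236076 - 0.000037×(2.236076 - 2.233644)/(0.000037 - (-0.010834))
       = 2.236068
Iteration 5:
  f(2.236076) = 0.000037
  f(2.236068) = 0.000000
  x_6 = 2.236068 - 0.000000×(2.236068 - 2.236076)/(0.000000 - 0.000037)
       = 2.236068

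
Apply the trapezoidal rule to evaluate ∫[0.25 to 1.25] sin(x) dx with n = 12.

f(x) = sin(x)
a = 0.25, b = 1.25, n = 12
h = (b - a)/n = 0.083333

Trapezoidal rule: (h/2)[f(x₀) + 2f(x₁) + 2f(x₂) + ... + f(xₙ)]

x_0 = 0.2500, f(x_0) = 0.247404, coefficient = 1
x_1 = 0.3333, f(x_1) = 0.327195, coefficient = 2
x_2 = 0.4167, f(x_2) = 0.404715, coefficient = 2
x_3 = 0.5000, f(x_3) = 0.479426, coefficient = 2
x_4 = 0.5833, f(x_4) = 0.550809, coefficient = 2
x_5 = 0.6667, f(x_5) = 0.618370, coefficient = 2
x_6 = 0.7500, f(x_6) = 0.681639, coefficient = 2
x_7 = 0.8333, f(x_7) = 0.740177, coefficient = 2
x_8 = 0.9167, f(x_8) = 0.793578, coefficient = 2
x_9 = 1.0000, f(x_9) = 0.841471, coefficient = 2
x_10 = 1.0833, f(x_10) = 0.883524, coefficient = 2
x_11 = 1.1667, f(x_11) = 0.919445, coefficient = 2
x_12 = 1.2500, f(x_12) = 0.948985, coefficient = 1

I ≈ (0.083333/2) × 15.677083 = 0.653212
Exact value: 0.653590
Error: 0.000378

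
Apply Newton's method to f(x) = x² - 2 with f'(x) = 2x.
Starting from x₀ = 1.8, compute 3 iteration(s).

f(x) = x² - 2
f'(x) = 2x
x₀ = 1.8

Newton-Raphson formula: x_{n+1} = x_n - f(x_n)/f'(x_n)

Iteration 1:
  f(1.800000) = 1.240000
  f'(1.800000) = 3.600000
  x_1 = 1.800000 - 1.240000/3.600000 = 1.455556
Iteration 2:
  f(1.455556) = 0.118642
  f'(1.455556) = 2.911111
  x_2 = 1.455556 - 0.118642/2.911111 = 1.414801
Iteration 3:
  f(1.414801) = 0.001661
  f'(1.414801) = 2.829601
  x_3 = 1.414801 - 0.001661/2.829601 = 1.414214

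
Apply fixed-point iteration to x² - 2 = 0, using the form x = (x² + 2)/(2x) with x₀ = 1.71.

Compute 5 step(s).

Equation: x² - 2 = 0
Fixed-point form: x = (x² + 2)/(2x)
x₀ = 1.71

x_1 = g(1.710000) = 1.439795
x_2 = g(1.439795) = 1.414441
x_3 = g(1.414441) = 1.414214
x_4 = g(1.414214) = 1.414214
x_5 = g(1.414214) = 1.414214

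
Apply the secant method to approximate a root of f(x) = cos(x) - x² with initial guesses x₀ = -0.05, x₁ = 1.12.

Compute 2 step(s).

f(x) = cos(x) - x²
x₀ = -0.05, x₁ = 1.12

Secant formula: x_{n+1} = x_n - f(x_n)(x_n - x_{n-1})/(f(x_n) - f(x_{n-1}))

Iteration 1:
  f(-0.050000) = 0.996250
  f(1.120000) = -0.818718
  x_2 = 1.120000 - (-0.818718)×(1.120000 - (-0.050000))/(-0.818718 - 0.996250)
       = 0.592222
Iteration 2:
  f(1.120000) = -0.818718
  f(0.592222) = 0.478975
  x_3 = 0.592222 - 0.478975×(0.592222 - 1.120000)/(0.478975 - (-0.818718))
       = 0.787024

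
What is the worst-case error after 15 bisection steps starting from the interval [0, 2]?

Bisection error bound: |error| ≤ (b-a)/2^n
|error| ≤ (2 - 0)/2^15 = 2/2^15
|error| ≤ 0.0000610352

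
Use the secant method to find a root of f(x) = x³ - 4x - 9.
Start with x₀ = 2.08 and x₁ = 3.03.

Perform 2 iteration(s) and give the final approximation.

f(x) = x³ - 4x - 9
x₀ = 2.08, x₁ = 3.03

Secant formula: x_{n+1} = x_n - f(x_n)(x_n - x_{n-1})/(f(x_n) - f(x_{n-1}))

Iteration 1:
  f(2.080000) = -8.321088
  f(3.030000) = 6.698127
  x_2 = 3.030000 - 6.698127×(3.030000 - 2.080000)/(6.698127 - (-8.321088))
       = 2.606328
Iteration 2:
  f(3.030000) = 6.698127
  f(2.606328) = -1.720667
  x_3 = 2.606328 - (-1.720667)×(2.606328 - 3.030000)/(-1.720667 - 6.698127)
       = 2.692920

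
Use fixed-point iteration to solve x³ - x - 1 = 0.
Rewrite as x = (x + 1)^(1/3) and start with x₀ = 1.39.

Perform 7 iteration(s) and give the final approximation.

Equation: x³ - x - 1 = 0
Fixed-point form: x = (x + 1)^(1/3)
x₀ = 1.39

x_1 = g(1.390000) = 1.337004
x_2 = g(1.337004) = 1.327048
x_3 = g(1.327048) = 1.325160
x_4 = g(1.325160) = 1.324802
x_5 = g(1.324802) = 1.324734
x_6 = g(1.324734) = 1.324721
x_7 = g(1.324721) = 1.324719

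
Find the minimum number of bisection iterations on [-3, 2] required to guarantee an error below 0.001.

We need (b-a)/2^n ≤ 0.001
(2 - (-3))/2^n ≤ 0.001
5/2^n ≤ 0.001
2^n ≥ 5000
n ≥ log₂(5000) = 12.29
n ≥ 13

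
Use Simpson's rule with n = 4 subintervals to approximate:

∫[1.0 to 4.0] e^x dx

f(x) = e^x
a = 1.0, b = 4.0, n = 4
h = (b - a)/n = 0.750000

Simpson's rule: (h/3)[f(x₀) + 4f(x₁) + 2f(x₂) + ... + f(xₙ)]

x_0 = 1.0000, f(x_0) = 2.718282, coefficient = 1
x_1 = 1.7500, f(x_1) = 5.754603, coefficient = 4
x_2 = 2.5000, f(x_2) = 12.182494, coefficient = 2
x_3 = 3.2500, f(x_3) = 25.790340, coefficient = 4
x_4 = 4.0000, f(x_4) = 54.598150, coefficient = 1

I ≈ (0.750000/3) × 207.861190 = 51.965298
Exact value: 51.879868
Error: 0.085429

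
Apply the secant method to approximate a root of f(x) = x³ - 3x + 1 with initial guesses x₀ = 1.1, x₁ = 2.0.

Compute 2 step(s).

f(x) = x³ - 3x + 1
x₀ = 1.1, x₁ = 2.0

Secant formula: x_{n+1} = x_n - f(x_n)(x_n - x_{n-1})/(f(x_n) - f(x_{n-1}))

Iteration 1:
  f(1.100000) = -0.969000
  f(2.000000) = 3.000000
  x_2 = 2.000000 - 3.000000×(2.000000 - 1.100000)/(3.000000 - (-0.969000))
       = 1.319728
Iteration 2:
  f(2.000000) = 3.000000
  f(1.319728) = -0.660638
  x_3 = 1.319728 - (-0.660638)×(1.319728 - 2.000000)/(-0.660638 - 3.000000)
       = 1.442497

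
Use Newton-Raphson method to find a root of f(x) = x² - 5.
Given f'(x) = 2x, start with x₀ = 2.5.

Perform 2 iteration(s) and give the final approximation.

f(x) = x² - 5
f'(x) = 2x
x₀ = 2.5

Newton-Raphson formula: x_{n+1} = x_n - f(x_n)/f'(x_n)

Iteration 1:
  f(2.500000) = 1.250000
  f'(2.500000) = 5.000000
  x_1 = 2.500000 - 1.250000/5.000000 = 2.250000
Iteration 2:
  f(2.250000) = 0.062500
  f'(2.250000) = 4.500000
  x_2 = 2.250000 - 0.062500/4.500000 = 2.236111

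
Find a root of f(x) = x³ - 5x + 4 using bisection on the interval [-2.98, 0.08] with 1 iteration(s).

f(x) = x³ - 5x + 4
Initial interval: [-2.98, 0.08]

Iteration 1:
  c_1 = (-2.980000 + 0.080000)/2 = -1.450000
  f(c_1) = f(-1.450000) = 8.201375
  f(a) × f(c) < 0, new interval: [-2.980000, -1.450000]

After 1 iteration(s), the approximation is c_1 = -1.450000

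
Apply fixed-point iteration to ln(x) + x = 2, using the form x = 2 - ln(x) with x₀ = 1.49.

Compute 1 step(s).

Equation: ln(x) + x = 2
Fixed-point form: x = 2 - ln(x)
x₀ = 1.49

x_1 = g(1.490000) = 1.601224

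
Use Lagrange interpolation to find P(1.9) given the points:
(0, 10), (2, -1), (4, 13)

Lagrange interpolation formula:
P(x) = Σ yᵢ × Lᵢ(x)
where Lᵢ(x) = Π_{j≠i} (x - xⱼ)/(xᵢ - xⱼ)

L_0(1.9) = (1.9 - 2)/(0 - 2) × (1.9 - 4)/(0 - 4) = 0.026250
L_1(1.9) = (1.9 - 0)/(2 - 0) × (1.9 - 4)/(2 - 4) = 0.997500
L_2(1.9) = (1.9 - 0)/(4 - 0) × (1.9 - 2)/(4 - 2) = -0.023750

P(1.9) = 10×L_0(1.9) + (-1)×L_1(1.9) + 13×L_2(1.9)
P(1.9) = -1.043750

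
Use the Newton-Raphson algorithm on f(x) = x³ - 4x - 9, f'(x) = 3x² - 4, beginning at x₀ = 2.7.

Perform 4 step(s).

f(x) = x³ - 4x - 9
f'(x) = 3x² - 4
x₀ = 2.7

Newton-Raphson formula: x_{n+1} = x_n - f(x_n)/f'(x_n)

Iteration 1:
  f(2.700000) = -0.117000
  f'(2.700000) = 17.870000
  x_1 = 2.700000 - (-0.117000)/17.870000 = 2.706547
Iteration 2:
  f(2.706547) = 0.000348
  f'(2.706547) = 17.976195
  x_2 = 2.706547 - 0.000348/17.976195 = 2.706528
Iteration 3:
  f(2.706528) = 0.000000
  f'(2.706528) = 17.975881
  x_3 = 2.706528 - 0.000000/17.975881 = 2.706528
Iteration 4:
  f(2.706528) = 0.000000
  f'(2.706528) = 17.975881
  x_4 = 2.706528 - 0.000000/17.975881 = 2.706528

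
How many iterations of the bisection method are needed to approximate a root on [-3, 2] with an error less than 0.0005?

We need (b-a)/2^n ≤ 0.0005
(2 - (-3))/2^n ≤ 0.0005
5/2^n ≤ 0.0005
2^n ≥ 10000
n ≥ log₂(10000) = 13.29
n ≥ 14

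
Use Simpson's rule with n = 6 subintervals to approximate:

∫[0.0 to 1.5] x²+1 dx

f(x) = x²+1
a = 0.0, b = 1.5, n = 6
h = (b - a)/n = 0.250000

Simpson's rule: (h/3)[f(x₀) + 4f(x₁) + 2f(x₂) + ... + f(xₙ)]

x_0 = 0.0000, f(x_0) = 1.000000, coefficient = 1
x_1 = 0.2500, f(x_1) = 1.062500, coefficient = 4
x_2 = 0.5000, f(x_2) = 1.250000, coefficient = 2
x_3 = 0.7500, f(x_3) = 1.562500, coefficient = 4
x_4 = 1.0000, f(x_4) = 2.000000, coefficient = 2
x_5 = 1.2500, f(x_5) = 2.562500, coefficient = 4
x_6 = 1.5000, f(x_6) = 3.250000, coefficient = 1

I ≈ (0.250000/3) × 31.500000 = 2.625000
Exact value: 2.625000
Error: 0.000000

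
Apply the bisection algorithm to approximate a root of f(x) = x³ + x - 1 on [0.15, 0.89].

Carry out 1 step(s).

f(x) = x³ + x - 1
Initial interval: [0.15, 0.89]

Iteration 1:
  c_1 = (0.150000 + 0.890000)/2 = 0.520000
  f(c_1) = f(0.520000) = -0.339392
  f(a) × f(c) ≥ 0, new interval: [0.520000, 0.890000]

After 1 iteration(s), the approximation is c_1 = 0.520000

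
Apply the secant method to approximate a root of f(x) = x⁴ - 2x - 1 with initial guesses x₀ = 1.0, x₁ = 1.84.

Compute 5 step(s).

f(x) = x⁴ - 2x - 1
x₀ = 1.0, x₁ = 1.84

Secant formula: x_{n+1} = x_n - f(x_n)(x_n - x_{n-1})/(f(x_n) - f(x_{n-1}))

Iteration 1:
  f(1.000000) = -2.000000
  f(1.840000) = 6.782287
  x_2 = 1.840000 - 6.782287×(1.840000 - 1.000000)/(6.782287 - (-2.000000))
       = 1.191294
Iteration 2:
  f(1.840000) = 6.782287
  f(1.191294) = -1.368512
  x_3 = 1.191294 - (-1.368512)×(1.191294 - 1.840000)/(-1.368512 - 6.782287)
       = 1.300211
Iteration 3:
  f(1.191294) = -1.368512
  f(1.300211) = -0.742466
  x_4 = 1.300211 - (-0.742466)×(1.300211 - 1.191294)/(-0.742466 - (-1.368512))
       = 1.429383
Iteration 4:
  f(1.300211) = -0.742466
  f(1.429383) = 0.315634
  x_5 = 1.429383 - 0.315634×(1.429383 - 1.300211)/(0.315634 - (-0.742466))
       = 1.390850
Iteration 5:
  f(1.429383) = 0.315634
  f(1.390850) = -0.039546
  x_6 = 1.390850 - (-0.039546)×(1.390850 - 1.429383)/(-0.039546 - 0.315634)
       = 1.395141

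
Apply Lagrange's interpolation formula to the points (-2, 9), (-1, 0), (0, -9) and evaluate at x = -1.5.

Lagrange interpolation formula:
P(x) = Σ yᵢ × Lᵢ(x)
where Lᵢ(x) = Π_{j≠i} (x - xⱼ)/(xᵢ - xⱼ)

L_0(-1.5) = (-1.5 - (-1))/(-2 - (-1)) × (-1.5 - 0)/(-2 - 0) = 0.375000
L_1(-1.5) = (-1.5 - (-2))/(-1 - (-2)) × (-1.5 - 0)/(-1 - 0) = 0.750000
L_2(-1.5) = (-1.5 - (-2))/(0 - (-2)) × (-1.5 - (-1))/(0 - (-1)) = -0.125000

P(-1.5) = 9×L_0(-1.5) + 0×L_1(-1.5) + (-9)×L_2(-1.5)
P(-1.5) = 4.500000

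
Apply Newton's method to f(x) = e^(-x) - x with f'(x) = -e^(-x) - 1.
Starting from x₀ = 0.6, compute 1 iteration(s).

f(x) = e^(-x) - x
f'(x) = -e^(-x) - 1
x₀ = 0.6

Newton-Raphson formula: x_{n+1} = x_n - f(x_n)/f'(x_n)

Iteration 1:
  f(0.600000) = -0.051188
  f'(0.600000) = -1.548812
  x_1 = 0.600000 - (-0.051188)/(-1.548812) = 0.566950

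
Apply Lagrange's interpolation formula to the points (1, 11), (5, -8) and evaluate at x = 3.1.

Lagrange interpolation formula:
P(x) = Σ yᵢ × Lᵢ(x)
where Lᵢ(x) = Π_{j≠i} (x - xⱼ)/(xᵢ - xⱼ)

L_0(3.1) = (3.1 - 5)/(1 - 5) = 0.475000
L_1(3.1) = (3.1 - 1)/(5 - 1) = 0.525000

P(3.1) = 11×L_0(3.1) + (-8)×L_1(3.1)
P(3.1) = 1.025000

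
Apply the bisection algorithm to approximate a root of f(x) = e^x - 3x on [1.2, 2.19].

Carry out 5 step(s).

f(x) = e^x - 3x
Initial interval: [1.2, 2.19]

Iteration 1:
  c_1 = (1.200000 + 2.190000)/2 = 1.695000
  f(c_1) = f(1.695000) = 0.361646
  f(a) × f(c) < 0, new interval: [1.200000, 1.695000]
Iteration 2:
  c_2 = (1.200000 + 1.695000)/2 = 1.447500
  f(c_2) = f(1.447500) = -0.090030
  f(a) × f(c) ≥ 0, new interval: [1.447500, 1.695000]
Iteration 3:
  c_3 = (1.447500 + 1.695000)/2 = 1.571250
  f(c_3) = f(1.571250) = 0.098910
  f(a) × f(c) < 0, new interval: [1.447500, 1.571250]
Iteration 4:
  c_4 = (1.447500 + 1.571250)/2 = 1.509375
  f(c_4) = f(1.509375) = -0.004223
  f(a) × f(c) ≥ 0, new interval: [1.509375, 1.571250]
Iteration 5:
  c_5 = (1.509375 + 1.571250)/2 = 1.540312
  f(c_5) = f(1.540312) = 0.045111
  f(a) × f(c) < 0, new interval: [1.509375, 1.540312]

After 5 iteration(s), the approximation is c_5 = 1.540312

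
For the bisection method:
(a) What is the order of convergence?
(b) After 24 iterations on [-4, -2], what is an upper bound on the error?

(a) Bisection has linear (order 1) convergence; the error is halved each step.

(b) Error bound = (b-a)/2^n = (-2 - (-4))/2^{24}
    = 2/2^{24}

(a) 1 (linear); (b) error ≤ 1.19e-07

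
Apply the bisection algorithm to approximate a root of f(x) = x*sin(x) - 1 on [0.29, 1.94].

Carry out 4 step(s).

f(x) = x*sin(x) - 1
Initial interval: [0.29, 1.94]

Iteration 1:
  c_1 = (0.290000 + 1.940000)/2 = 1.115000
  f(c_1) = f(1.115000) = 0.001171
  f(a) × f(c) < 0, new interval: [0.290000, 1.115000]
Iteration 2:
  c_2 = (0.290000 + 1.115000)/2 = 0.702500
  f(c_2) = f(0.702500) = -0.546095
  f(a) × f(c) ≥ 0, new interval: [0.702500, 1.115000]
Iteration 3:
  c_3 = (0.702500 + 1.115000)/2 = 0.908750
  f(c_3) = f(0.908750) = -0.283236
  f(a) × f(c) ≥ 0, new interval: [0.908750, 1.115000]
Iteration 4:
  c_4 = (0.908750 + 1.115000)/2 = 1.011875
  f(c_4) = f(1.011875) = -0.142104
  f(a) × f(c) ≥ 0, new interval: [1.011875, 1.115000]

After 4 iteration(s), the approximation is c_4 = 1.011875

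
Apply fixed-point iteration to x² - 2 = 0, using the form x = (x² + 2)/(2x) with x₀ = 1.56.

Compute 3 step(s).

Equation: x² - 2 = 0
Fixed-point form: x = (x² + 2)/(2x)
x₀ = 1.56

x_1 = g(1.560000) = 1.421026
x_2 = g(1.421026) = 1.414230
x_3 = g(1.414230) = 1.414214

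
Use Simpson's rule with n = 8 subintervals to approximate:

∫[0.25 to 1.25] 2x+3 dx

f(x) = 2x+3
a = 0.25, b = 1.25, n = 8
h = (b - a)/n = 0.125000

Simpson's rule: (h/3)[f(x₀) + 4f(x₁) + 2f(x₂) + ... + f(xₙ)]

x_0 = 0.2500, f(x_0) = 3.500000, coefficient = 1
x_1 = 0.3750, f(x_1) = 3.750000, coefficient = 4
x_2 = 0.5000, f(x_2) = 4.000000, coefficient = 2
x_3 = 0.6250, f(x_3) = 4.250000, coefficient = 4
x_4 = 0.7500, f(x_4) = 4.500000, coefficient = 2
x_5 = 0.8750, f(x_5) = 4.750000, coefficient = 4
x_6 = 1.0000, f(x_6) = 5.000000, coefficient = 2
x_7 = 1.1250, f(x_7) = 5.250000, coefficient = 4
x_8 = 1.2500, f(x_8) = 5.500000, coefficient = 1

I ≈ (0.125000/3) × 108.000000 = 4.500000
Exact value: 4.500000
Error: 0.000000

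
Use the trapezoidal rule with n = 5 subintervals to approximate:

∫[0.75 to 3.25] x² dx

f(x) = x²
a = 0.75, b = 3.25, n = 5
h = (b - a)/n = 0.500000

Trapezoidal rule: (h/2)[f(x₀) + 2f(x₁) + 2f(x₂) + ... + f(xₙ)]

x_0 = 0.7500, f(x_0) = 0.562500, coefficient = 1
x_1 = 1.2500, f(x_1) = 1.562500, coefficient = 2
x_2 = 1.7500, f(x_2) = 3.062500, coefficient = 2
x_3 = 2.2500, f(x_3) = 5.062500, coefficient = 2
x_4 = 2.7500, f(x_4) = 7.562500, coefficient = 2
x_5 = 3.2500, f(x_5) = 10.562500, coefficient = 1

I ≈ (0.500000/2) × 45.625000 = 11.406250
Exact value: 11.302083
Error: 0.104167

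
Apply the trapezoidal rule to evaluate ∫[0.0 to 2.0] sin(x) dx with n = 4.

f(x) = sin(x)
a = 0.0, b = 2.0, n = 4
h = (b - a)/n = 0.500000

Trapezoidal rule: (h/2)[f(x₀) + 2f(x₁) + 2f(x₂) + ... + f(xₙ)]

x_0 = 0.0000, f(x_0) = 0.000000, coefficient = 1
x_1 = 0.5000, f(x_1) = 0.479426, coefficient = 2
x_2 = 1.0000, f(x_2) = 0.841471, coefficient = 2
x_3 = 1.5000, f(x_3) = 0.997495, coefficient = 2
x_4 = 2.0000, f(x_4) = 0.909297, coefficient = 1

I ≈ (0.500000/2) × 5.546080 = 1.386520
Exact value: 1.416147
Error: 0.029627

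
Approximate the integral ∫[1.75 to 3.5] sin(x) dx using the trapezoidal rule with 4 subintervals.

f(x) = sin(x)
a = 1.75, b = 3.5, n = 4
h = (b - a)/n = 0.437500

Trapezoidal rule: (h/2)[f(x₀) + 2f(x₁) + 2f(x₂) + ... + f(xₙ)]

x_0 = 1.7500, f(x_0) = 0.983986, coefficient = 1
x_1 = 2.1875, f(x_1) = 0.815789, coefficient = 2
x_2 = 2.6250, f(x_2) = 0.493920, coefficient = 2
x_3 = 3.0625, f(x_3) = 0.079010, coefficient = 2
x_4 = 3.5000, f(x_4) = -0.350783, coefficient = 1

I ≈ (0.437500/2) × 3.410642 = 0.746078
Exact value: 0.758211
Error: 0.012133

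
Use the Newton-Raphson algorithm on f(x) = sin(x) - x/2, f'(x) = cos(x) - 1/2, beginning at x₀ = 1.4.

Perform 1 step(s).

f(x) = sin(x) - x/2
f'(x) = cos(x) - 1/2
x₀ = 1.4

Newton-Raphson formula: x_{n+1} = x_n - f(x_n)/f'(x_n)

Iteration 1:
  f(1.400000) = 0.285450
  f'(1.400000) = -0.330033
  x_1 = 1.400000 - 0.285450/(-0.330033) = 2.264913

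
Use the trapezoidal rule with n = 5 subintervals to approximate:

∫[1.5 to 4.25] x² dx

f(x) = x²
a = 1.5, b = 4.25, n = 5
h = (b - a)/n = 0.550000

Trapezoidal rule: (h/2)[f(x₀) + 2f(x₁) + 2f(x₂) + ... + f(xₙ)]

x_0 = 1.5000, f(x_0) = 2.250000, coefficient = 1
x_1 = 2.0500, f(x_1) = 4.202500, coefficient = 2
x_2 = 2.6000, f(x_2) = 6.760000, coefficient = 2
x_3 = 3.1500, f(x_3) = 9.922500, coefficient = 2
x_4 = 3.7000, f(x_4) = 13.690000, coefficient = 2
x_5 = 4.2500, f(x_5) = 18.062500, coefficient = 1

I ≈ (0.550000/2) × 89.462500 = 24.602188
Exact value: 24.463542
Error: 0.138646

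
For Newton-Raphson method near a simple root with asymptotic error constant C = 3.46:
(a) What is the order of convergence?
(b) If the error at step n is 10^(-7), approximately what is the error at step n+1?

(a) Newton-Raphson has quadratic (order 2) convergence near simple roots.
    This means |e_{n+1}| ≈ C|e_n|².

(b) With |e_n| = 10^(-7) and C = 3.46:
    |e_{n+1}| ≈ 3.46 × (10^(-7))² = 3.46 × 10^(-14)

(a) 2 (quadratic); (b) |e_{n+1}| ≈ 3.460e-14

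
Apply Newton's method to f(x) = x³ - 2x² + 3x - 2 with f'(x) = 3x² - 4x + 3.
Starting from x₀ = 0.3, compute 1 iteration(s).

f(x) = x³ - 2x² + 3x - 2
f'(x) = 3x² - 4x + 3
x₀ = 0.3

Newton-Raphson formula: x_{n+1} = x_n - f(x_n)/f'(x_n)

Iteration 1:
  f(0.300000) = -1.253000
  f'(0.300000) = 2.070000
  x_1 = 0.300000 - (-1.253000)/2.070000 = 0.905314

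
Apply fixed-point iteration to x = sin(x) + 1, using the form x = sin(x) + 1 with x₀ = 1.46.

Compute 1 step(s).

Equation: x = sin(x) + 1
Fixed-point form: x = sin(x) + 1
x₀ = 1.46

x_1 = g(1.460000) = 1.993868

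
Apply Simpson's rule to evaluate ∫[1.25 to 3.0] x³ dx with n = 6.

f(x) = x³
a = 1.25, b = 3.0, n = 6
h = (b - a)/n = 0.291667

Simpson's rule: (h/3)[f(x₀) + 4f(x₁) + 2f(x₂) + ... + f(xₙ)]

x_0 = 1.2500, f(x_0) = 1.953125, coefficient = 1
x_1 = 1.5417, f(x_1) = 3.664135, coefficient = 4
x_2 = 1.8333, f(x_2) = 6.162037, coefficient = 2
x_3 = 2.1250, f(x_3) = 9.595703, coefficient = 4
x_4 = 2.4167, f(x_4) = 14.114005, coefficient = 2
x_5 = 2.7083, f(x_5) = 19.865813, coefficient = 4
x_6 = 3.0000, f(x_6) = 27.000000, coefficient = 1

I ≈ (0.291667/3) × 202.007812 = 19.639648
Exact value: 19.639648
Error: 0.000000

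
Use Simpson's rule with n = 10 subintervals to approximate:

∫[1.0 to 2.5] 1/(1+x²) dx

f(x) = 1/(1+x²)
a = 1.0, b = 2.5, n = 10
h = (b - a)/n = 0.150000

Simpson's rule: (h/3)[f(x₀) + 4f(x₁) + 2f(x₂) + ... + f(xₙ)]

x_0 = 1.0000, f(x_0) = 0.500000, coefficient = 1
x_1 = 1.1500, f(x_1) = 0.430571, coefficient = 4
x_2 = 1.3000, f(x_2) = 0.371747, coefficient = 2
x_3 = 1.4500, f(x_3) = 0.322321, coefficient = 4
x_4 = 1.6000, f(x_4) = 0.280899, coefficient = 2
x_5 = 1.7500, f(x_5) = 0.246154, coefficient = 4
x_6 = 1.9000, f(x_6) = 0.216920, coefficient = 2
x_7 = 2.0500, f(x_7) = 0.192215, coefficient = 4
x_8 = 2.2000, f(x_8) = 0.171233, coefficient = 2
x_9 = 2.3500, f(x_9) = 0.153315, coefficient = 4
x_10 = 2.5000, f(x_10) = 0.137931, coefficient = 1

I ≈ (0.150000/3) × 8.097832 = 0.404892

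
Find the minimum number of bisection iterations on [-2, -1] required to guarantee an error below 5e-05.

We need (b-a)/2^n ≤ 5e-05
(-1 - (-2))/2^n ≤ 5e-05
1/2^n ≤ 5e-05
2^n ≥ 20000
n ≥ log₂(20000) = 14.29
n ≥ 15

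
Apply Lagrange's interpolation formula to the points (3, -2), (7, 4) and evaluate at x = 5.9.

Lagrange interpolation formula:
P(x) = Σ yᵢ × Lᵢ(x)
where Lᵢ(x) = Π_{j≠i} (x - xⱼ)/(xᵢ - xⱼ)

L_0(5.9) = (5.9 - 7)/(3 - 7) = 0.275000
L_1(5.9) = (5.9 - 3)/(7 - 3) = 0.725000

P(5.9) = (-2)×L_0(5.9) + 4×L_1(5.9)
P(5.9) = 2.350000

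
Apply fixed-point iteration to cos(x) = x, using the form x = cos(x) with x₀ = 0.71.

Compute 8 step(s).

Equation: cos(x) = x
Fixed-point form: x = cos(x)
x₀ = 0.71

x_1 = g(0.710000) = 0.758362
x_2 = g(0.758362) = 0.725964
x_3 = g(0.725964) = 0.747860
x_4 = g(0.747860) = 0.733146
x_5 = g(0.733146) = 0.743073
x_6 = g(0.743073) = 0.736393
x_7 = g(0.736393) = 0.740896
x_8 = g(0.740896) = 0.737864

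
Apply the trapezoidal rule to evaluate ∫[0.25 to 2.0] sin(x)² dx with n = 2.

f(x) = sin(x)²
a = 0.25, b = 2.0, n = 2
h = (b - a)/n = 0.875000

Trapezoidal rule: (h/2)[f(x₀) + 2f(x₁) + 2f(x₂) + ... + f(xₙ)]

x_0 = 0.2500, f(x_0) = 0.061209, coefficient = 1
x_1 = 1.1250, f(x_1) = 0.814087, coefficient = 2
x_2 = 2.0000, f(x_2) = 0.826822, coefficient = 1

I ≈ (0.875000/2) × 2.516204 = 1.100839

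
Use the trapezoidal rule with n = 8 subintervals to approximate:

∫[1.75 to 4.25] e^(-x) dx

f(x) = e^(-x)
a = 1.75, b = 4.25, n = 8
h = (b - a)/n = 0.312500

Trapezoidal rule: (h/2)[f(x₀) + 2f(x₁) + 2f(x₂) + ... + f(xₙ)]

x_0 = 1.7500, f(x_0) = 0.173774, coefficient = 1
x_1 = 2.0625, f(x_1) = 0.127136, coefficient = 2
x_2 = 2.3750, f(x_2) = 0.093014, coefficient = 2
x_3 = 2.6875, f(x_3) = 0.068051, coefficient = 2
x_4 = 3.0000, f(x_4) = 0.049787, coefficient = 2
x_5 = 3.3125, f(x_5) = 0.036425, coefficient = 2
x_6 = 3.6250, f(x_6) = 0.026649, coefficient = 2
x_7 = 3.9375, f(x_7) = 0.019497, coefficient = 2
x_8 = 4.2500, f(x_8) = 0.014264, coefficient = 1

I ≈ (0.312500/2) × 1.029156 = 0.160806
Exact value: 0.159510
Error: 0.001296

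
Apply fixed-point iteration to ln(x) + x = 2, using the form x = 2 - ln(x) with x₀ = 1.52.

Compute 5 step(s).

Equation: ln(x) + x = 2
Fixed-point form: x = 2 - ln(x)
x₀ = 1.52

x_1 = g(1.520000) = 1.581290
x_2 = g(1.581290) = 1.541759
x_3 = g(1.541759) = 1.567076
x_4 = g(1.567076) = 1.550789
x_5 = g(1.550789) = 1.561236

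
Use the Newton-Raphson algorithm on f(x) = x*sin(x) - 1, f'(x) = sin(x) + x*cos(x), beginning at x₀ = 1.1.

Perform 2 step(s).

f(x) = x*sin(x) - 1
f'(x) = sin(x) + x*cos(x)
x₀ = 1.1

Newton-Raphson formula: x_{n+1} = x_n - f(x_n)/f'(x_n)

Iteration 1:
  f(1.100000) = -0.019672
  f'(1.100000) = 1.390163
  x_1 = 1.100000 - (-0.019672)/1.390163 = 1.114151
Iteration 2:
  f(1.114151) = -0.000009
  f'(1.114151) = 1.388810
  x_2 = 1.114151 - (-0.000009)/1.388810 = 1.114157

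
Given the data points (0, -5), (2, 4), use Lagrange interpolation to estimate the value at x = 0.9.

Lagrange interpolation formula:
P(x) = Σ yᵢ × Lᵢ(x)
where Lᵢ(x) = Π_{j≠i} (x - xⱼ)/(xᵢ - xⱼ)

L_0(0.9) = (0.9 - 2)/(0 - 2) = 0.550000
L_1(0.9) = (0.9 - 0)/(2 - 0) = 0.450000

P(0.9) = (-5)×L_0(0.9) + 4×L_1(0.9)
P(0.9) = -0.950000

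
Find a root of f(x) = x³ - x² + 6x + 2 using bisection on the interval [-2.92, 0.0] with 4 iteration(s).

f(x) = x³ - x² + 6x + 2
Initial interval: [-2.92, 0.0]

Iteration 1:
  c_1 = (-2.920000 + 0.000000)/2 = -1.460000
  f(c_1) = f(-1.460000) = -12.003736
  f(a) × f(c) ≥ 0, new interval: [-1.460000, 0.000000]
Iteration 2:
  c_2 = (-1.460000 + 0.000000)/2 = -0.730000
  f(c_2) = f(-0.730000) = -3.301917
  f(a) × f(c) ≥ 0, new interval: [-0.730000, 0.000000]
Iteration 3:
  c_3 = (-0.730000 + 0.000000)/2 = -0.365000
  f(c_3) = f(-0.365000) = -0.371852
  f(a) × f(c) ≥ 0, new interval: [-0.365000, 0.000000]
Iteration 4:
  c_4 = (-0.365000 + 0.000000)/2 = -0.182500
  f(c_4) = f(-0.182500) = 0.865615
  f(a) × f(c) < 0, new interval: [-0.365000, -0.182500]

After 4 iteration(s), the approximation is c_4 = -0.182500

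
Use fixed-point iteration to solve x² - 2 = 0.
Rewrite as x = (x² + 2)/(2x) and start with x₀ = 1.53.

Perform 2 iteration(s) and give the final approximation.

Equation: x² - 2 = 0
Fixed-point form: x = (x² + 2)/(2x)
x₀ = 1.53

x_1 = g(1.530000) = 1.418595
x_2 = g(1.418595) = 1.414220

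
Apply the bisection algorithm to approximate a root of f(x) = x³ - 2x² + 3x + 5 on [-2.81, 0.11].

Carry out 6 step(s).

f(x) = x³ - 2x² + 3x + 5
Initial interval: [-2.81, 0.11]

Iteration 1:
  c_1 = (-2.810000 + 0.110000)/2 = -1.350000
  f(c_1) = f(-1.350000) = -5.155375
  f(a) × f(c) ≥ 0, new interval: [-1.350000, 0.110000]
Iteration 2:
  c_2 = (-1.350000 + 0.110000)/2 = -0.620000
  f(c_2) = f(-0.620000) = 2.132872
  f(a) × f(c) < 0, new interval: [-1.350000, -0.620000]
Iteration 3:
  c_3 = (-1.350000 + (-0.620000))/2 = -0.985000
  f(c_3) = f(-0.985000) = -0.851122
  f(a) × f(c) ≥ 0, new interval: [-0.985000, -0.620000]
Iteration 4:
  c_4 = (-0.985000 + (-0.620000))/2 = -0.802500
  f(c_4) = f(-0.802500) = 0.787672
  f(a) × f(c) < 0, new interval: [-0.985000, -0.802500]
Iteration 5:
  c_5 = (-0.985000 + (-0.802500))/2 = -0.893750
  f(c_5) = f(-0.893750) = 0.007254
  f(a) × f(c) < 0, new interval: [-0.985000, -0.893750]
Iteration 6:
  c_6 = (-0.985000 + (-0.893750))/2 = -0.939375
  f(c_6) = f(-0.939375) = -0.411904
  f(a) × f(c) ≥ 0, new interval: [-0.939375, -0.893750]

After 6 iteration(s), the approximation is c_6 = -0.939375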